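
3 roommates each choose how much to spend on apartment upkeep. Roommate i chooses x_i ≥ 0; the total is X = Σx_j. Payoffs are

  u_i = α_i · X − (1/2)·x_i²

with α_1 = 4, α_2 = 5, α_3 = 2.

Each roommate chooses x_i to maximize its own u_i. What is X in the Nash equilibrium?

Roommate i's FOC: ∂u_i/∂x_i = α_i − x_i = 0, so x_i* = α_i.
NE contributions = (4, 5, 2); X = 11.

11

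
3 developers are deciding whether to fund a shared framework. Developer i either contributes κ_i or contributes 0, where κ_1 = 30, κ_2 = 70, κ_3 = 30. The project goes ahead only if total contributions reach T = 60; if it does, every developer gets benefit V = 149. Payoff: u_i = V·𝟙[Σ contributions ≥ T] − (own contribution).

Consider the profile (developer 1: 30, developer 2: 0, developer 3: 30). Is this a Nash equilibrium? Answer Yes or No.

Total = 60 ≥ 60: provided.
Developer 1 (pledges 30, payoff 119): dropping to 0 → total 30, payoff 0. No gain.
Developer 2 (pledges 0, payoff 149): pledging 70 → total 130, payoff 79. No gain.
Developer 3 (pledges 30, payoff 119): dropping to 0 → total 30, payoff 0. No gain.

Yes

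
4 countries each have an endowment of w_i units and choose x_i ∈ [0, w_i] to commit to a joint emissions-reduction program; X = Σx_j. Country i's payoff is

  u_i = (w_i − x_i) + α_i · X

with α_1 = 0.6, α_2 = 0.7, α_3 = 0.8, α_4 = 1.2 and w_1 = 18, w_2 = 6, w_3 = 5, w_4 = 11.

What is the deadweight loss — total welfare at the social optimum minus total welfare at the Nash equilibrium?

66.7

∂u_i/∂x_i = α_i − 1, so country i contributes w_i if α_i > 1, else 0.
α_i > 1 for i ∈ {4}; NE contributions (0, 0, 0, 11), X = 11.
W^NE = Σw_i − X^NE + (Σα_i)·X^NE = 40 + 2.3·11 = 65.3.
Planner: ∂(Σu_j)/∂x_i = Σα_j − 1 = 2.3 > 0, so everyone contributes w_i; X^SO = 40, W^SO = 40 + 2.3·40 = 132.
Deadweight loss = 66.7.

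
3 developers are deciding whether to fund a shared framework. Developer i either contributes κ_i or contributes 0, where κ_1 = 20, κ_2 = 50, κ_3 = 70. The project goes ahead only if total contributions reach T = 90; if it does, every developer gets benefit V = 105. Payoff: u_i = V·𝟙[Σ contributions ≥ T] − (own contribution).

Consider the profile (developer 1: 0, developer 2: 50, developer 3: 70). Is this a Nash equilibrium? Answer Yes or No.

Yes

Total = 120 ≥ 90: provided.
Developer 1 (pledges 0, payoff 105): pledging 20 → total 140, payoff 85. No gain.
Developer 2 (pledges 50, payoff 55): dropping to 0 → total 70, payoff 0. No gain.
Developer 3 (pledges 70, payoff 35): dropping to 0 → total 50, payoff 0. No gain.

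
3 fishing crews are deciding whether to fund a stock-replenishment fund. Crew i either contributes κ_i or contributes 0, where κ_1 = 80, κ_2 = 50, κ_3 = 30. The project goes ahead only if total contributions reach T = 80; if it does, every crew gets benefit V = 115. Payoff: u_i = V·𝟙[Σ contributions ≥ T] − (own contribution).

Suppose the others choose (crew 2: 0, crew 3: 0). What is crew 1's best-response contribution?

Others' total = 0. Contributing 80 brings total to 80 ≥ 80: gain V − κ_1 = 35.
Best response: 80.

80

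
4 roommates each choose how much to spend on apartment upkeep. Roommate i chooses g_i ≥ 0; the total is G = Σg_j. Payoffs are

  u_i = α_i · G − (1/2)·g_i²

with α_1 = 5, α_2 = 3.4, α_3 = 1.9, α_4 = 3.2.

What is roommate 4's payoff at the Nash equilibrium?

Roommate i's FOC: ∂u_i/∂g_i = α_i − g_i = 0, so g_i* = α_i.
NE contributions = (5, 3.4, 1.9, 3.2); G = 13.5.
u_4 = α_4·G − ½·(g_4)² = 3.2·13.5 − ½·3.2² = 38.08.

38.08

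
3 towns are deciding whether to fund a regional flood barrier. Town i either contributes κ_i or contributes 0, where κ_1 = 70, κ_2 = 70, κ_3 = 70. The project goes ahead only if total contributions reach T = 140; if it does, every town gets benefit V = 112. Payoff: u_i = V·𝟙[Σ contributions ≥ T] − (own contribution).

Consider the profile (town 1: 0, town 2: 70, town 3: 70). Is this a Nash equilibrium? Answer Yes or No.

Yes

Total = 140 ≥ 140: provided.
Town 1 (pledges 0, payoff 112): pledging 70 → total 210, payoff 42. No gain.
Town 2 (pledges 70, payoff 42): dropping to 0 → total 70, payoff 0. No gain.
Town 3 (pledges 70, payoff 42): dropping to 0 → total 70, payoff 0. No gain.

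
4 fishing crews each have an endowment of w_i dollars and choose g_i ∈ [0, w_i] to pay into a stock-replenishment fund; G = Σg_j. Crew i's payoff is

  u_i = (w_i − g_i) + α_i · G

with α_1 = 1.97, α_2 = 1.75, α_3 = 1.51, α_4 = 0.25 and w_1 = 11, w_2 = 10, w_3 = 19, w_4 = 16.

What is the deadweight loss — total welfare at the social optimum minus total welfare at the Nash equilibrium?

71.68

∂u_i/∂g_i = α_i − 1, so crew i contributes w_i if α_i > 1, else 0.
α_i > 1 for i ∈ {1, 2, 3}; NE contributions (11, 10, 19, 0), G = 40.
W^NE = Σw_i − G^NE + (Σα_i)·G^NE = 56 + 4.48·40 = 235.2.
Planner: ∂(Σu_j)/∂g_i = Σα_j − 1 = 4.48 > 0, so everyone contributes w_i; G^SO = 56, W^SO = 56 + 4.48·56 = 306.88.
Deadweight loss = 71.68.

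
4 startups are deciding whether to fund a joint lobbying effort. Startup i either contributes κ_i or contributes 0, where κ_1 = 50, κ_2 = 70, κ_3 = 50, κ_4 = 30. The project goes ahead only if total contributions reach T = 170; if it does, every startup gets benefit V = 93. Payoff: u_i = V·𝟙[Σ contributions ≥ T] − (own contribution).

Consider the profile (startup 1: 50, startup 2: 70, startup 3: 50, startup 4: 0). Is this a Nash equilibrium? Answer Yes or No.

Total = 170 ≥ 170: provided.
Startup 1 (pledges 50, payoff 43): dropping to 0 → total 120, payoff 0. No gain.
Startup 2 (pledges 70, payoff 23): dropping to 0 → total 100, payoff 0. No gain.
Startup 3 (pledges 50, payoff 43): dropping to 0 → total 120, payoff 0. No gain.
Startup 4 (pledges 0, payoff 93): pledging 30 → total 200, payoff 63. No gain.

Yes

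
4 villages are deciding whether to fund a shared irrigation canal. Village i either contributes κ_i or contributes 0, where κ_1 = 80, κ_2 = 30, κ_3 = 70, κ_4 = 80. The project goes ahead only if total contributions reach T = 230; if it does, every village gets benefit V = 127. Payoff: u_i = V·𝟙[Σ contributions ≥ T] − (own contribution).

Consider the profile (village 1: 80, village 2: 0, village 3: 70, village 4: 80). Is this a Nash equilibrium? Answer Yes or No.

Total = 230 ≥ 230: provided.
Village 1 (pledges 80, payoff 47): dropping to 0 → total 150, payoff 0. No gain.
Village 2 (pledges 0, payoff 127): pledging 30 → total 260, payoff 97. No gain.
Village 3 (pledges 70, payoff 57): dropping to 0 → total 160, payoff 0. No gain.
Village 4 (pledges 80, payoff 47): dropping to 0 → total 150, payoff 0. No gain.

Yes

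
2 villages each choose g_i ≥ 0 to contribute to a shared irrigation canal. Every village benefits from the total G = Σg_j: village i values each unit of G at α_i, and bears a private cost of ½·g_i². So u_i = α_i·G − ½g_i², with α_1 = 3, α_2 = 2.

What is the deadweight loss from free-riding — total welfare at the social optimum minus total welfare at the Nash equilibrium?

6.5

Village i's FOC: ∂u_i/∂g_i = α_i − g_i = 0, so g_i* = α_i.
NE contributions = (3, 2); G = 5.
W^NE = (Σα)·G − ½Σα_i² = 5² − ½·13 = 18.5.
Planner sets g_i = Σα_j = 5 for every i, so G^SO = 2·5 = 10.
W^SO = (Σα)·G^SO − ½·2·(Σα)² = (2/2)·5² = 25.
Deadweight loss = W^SO − W^NE = 6.5.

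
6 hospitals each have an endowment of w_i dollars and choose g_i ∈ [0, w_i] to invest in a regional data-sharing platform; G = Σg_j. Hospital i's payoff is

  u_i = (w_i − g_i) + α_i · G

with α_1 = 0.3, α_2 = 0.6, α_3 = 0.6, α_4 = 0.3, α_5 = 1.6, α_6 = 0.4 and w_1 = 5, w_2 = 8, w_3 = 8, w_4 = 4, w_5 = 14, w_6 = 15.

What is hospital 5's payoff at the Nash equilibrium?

22.4

∂u_i/∂g_i = α_i − 1, so hospital i contributes w_i if α_i > 1, else 0.
α_i > 1 for i ∈ {5}; NE contributions (0, 0, 0, 0, 14, 0), G = 14.
u_5 = (14 − 14) + 1.6·14 = 22.4.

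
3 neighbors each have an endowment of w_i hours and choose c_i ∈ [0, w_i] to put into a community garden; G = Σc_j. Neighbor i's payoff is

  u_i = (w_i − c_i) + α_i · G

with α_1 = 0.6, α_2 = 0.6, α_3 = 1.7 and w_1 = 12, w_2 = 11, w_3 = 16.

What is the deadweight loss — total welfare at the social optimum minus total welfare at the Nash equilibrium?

∂u_i/∂c_i = α_i − 1, so neighbor i contributes w_i if α_i > 1, else 0.
α_i > 1 for i ∈ {3}; NE contributions (0, 0, 16), G = 16.
W^NE = Σw_i − G^NE + (Σα_i)·G^NE = 39 + 1.9·16 = 69.4.
Planner: ∂(Σu_j)/∂c_i = Σα_j − 1 = 1.9 > 0, so everyone contributes w_i; G^SO = 39, W^SO = 39 + 1.9·39 = 113.1.
Deadweight loss = 43.7.

43.7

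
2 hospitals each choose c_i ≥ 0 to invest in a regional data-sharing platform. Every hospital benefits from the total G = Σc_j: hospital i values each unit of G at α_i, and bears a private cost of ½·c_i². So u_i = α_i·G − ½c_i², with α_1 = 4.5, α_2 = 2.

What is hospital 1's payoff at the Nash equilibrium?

19.125

Hospital i's FOC: ∂u_i/∂c_i = α_i − c_i = 0, so c_i* = α_i.
NE contributions = (4.5, 2); G = 6.5.
u_1 = α_1·G − ½·(c_1)² = 4.5·6.5 − ½·4.5² = 19.125.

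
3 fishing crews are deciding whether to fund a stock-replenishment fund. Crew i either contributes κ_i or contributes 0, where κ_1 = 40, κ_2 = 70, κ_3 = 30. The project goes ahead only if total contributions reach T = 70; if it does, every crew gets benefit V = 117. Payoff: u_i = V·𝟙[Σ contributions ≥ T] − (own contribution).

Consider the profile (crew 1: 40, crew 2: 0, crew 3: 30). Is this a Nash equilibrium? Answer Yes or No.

Yes

Total = 70 ≥ 70: provided.
Crew 1 (pledges 40, payoff 77): dropping to 0 → total 30, payoff 0. No gain.
Crew 2 (pledges 0, payoff 117): pledging 70 → total 140, payoff 47. No gain.
Crew 3 (pledges 30, payoff 87): dropping to 0 → total 40, payoff 0. No gain.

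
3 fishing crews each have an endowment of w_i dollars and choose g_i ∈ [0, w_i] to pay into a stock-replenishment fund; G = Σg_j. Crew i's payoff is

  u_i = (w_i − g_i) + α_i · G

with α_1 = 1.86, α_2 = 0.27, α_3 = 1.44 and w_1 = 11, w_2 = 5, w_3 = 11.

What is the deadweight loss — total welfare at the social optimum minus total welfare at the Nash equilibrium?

∂u_i/∂g_i = α_i − 1, so crew i contributes w_i if α_i > 1, else 0.
α_i > 1 for i ∈ {1, 3}; NE contributions (11, 0, 11), G = 22.
W^NE = Σw_i − G^NE + (Σα_i)·G^NE = 27 + 2.57·22 = 83.54.
Planner: ∂(Σu_j)/∂g_i = Σα_j − 1 = 2.57 > 0, so everyone contributes w_i; G^SO = 27, W^SO = 27 + 2.57·27 = 96.39.
Deadweight loss = 12.85.

12.85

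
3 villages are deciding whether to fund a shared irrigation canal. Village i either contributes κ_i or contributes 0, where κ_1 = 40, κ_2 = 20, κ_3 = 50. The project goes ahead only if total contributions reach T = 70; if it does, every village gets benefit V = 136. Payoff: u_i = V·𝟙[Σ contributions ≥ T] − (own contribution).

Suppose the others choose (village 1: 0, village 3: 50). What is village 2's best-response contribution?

20

Others' total = 50. Contributing 20 brings total to 70 ≥ 70: gain V − κ_2 = 116.
Best response: 20.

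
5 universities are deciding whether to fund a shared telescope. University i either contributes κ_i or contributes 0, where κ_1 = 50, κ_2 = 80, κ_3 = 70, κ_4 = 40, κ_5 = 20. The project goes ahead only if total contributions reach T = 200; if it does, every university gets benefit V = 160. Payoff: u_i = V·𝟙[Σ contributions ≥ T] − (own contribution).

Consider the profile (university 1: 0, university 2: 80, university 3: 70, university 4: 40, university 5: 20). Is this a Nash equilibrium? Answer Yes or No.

Yes

Total = 210 ≥ 200: provided.
University 1 (pledges 0, payoff 160): pledging 50 → total 260, payoff 110. No gain.
University 2 (pledges 80, payoff 80): dropping to 0 → total 130, payoff 0. No gain.
University 3 (pledges 70, payoff 90): dropping to 0 → total 140, payoff 0. No gain.
University 4 (pledges 40, payoff 120): dropping to 0 → total 170, payoff 0. No gain.
University 5 (pledges 20, payoff 140): dropping to 0 → total 190, payoff 0. No gain.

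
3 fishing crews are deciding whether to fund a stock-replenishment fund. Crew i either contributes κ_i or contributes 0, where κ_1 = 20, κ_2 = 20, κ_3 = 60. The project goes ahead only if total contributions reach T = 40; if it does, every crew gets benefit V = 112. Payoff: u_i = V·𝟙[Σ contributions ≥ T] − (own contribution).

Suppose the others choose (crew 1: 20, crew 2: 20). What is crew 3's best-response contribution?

Others' total = 40 ≥ 40; contributing adds cost 60 for no extra benefit.
Best response: 0.

0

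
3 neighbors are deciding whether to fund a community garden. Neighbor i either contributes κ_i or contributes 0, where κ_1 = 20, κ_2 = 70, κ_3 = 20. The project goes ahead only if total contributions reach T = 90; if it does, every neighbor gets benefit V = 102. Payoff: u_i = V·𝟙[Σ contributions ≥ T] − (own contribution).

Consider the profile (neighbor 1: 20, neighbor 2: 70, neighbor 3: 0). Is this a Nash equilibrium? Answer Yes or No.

Total = 90 ≥ 90: provided.
Neighbor 1 (pledges 20, payoff 82): dropping to 0 → total 70, payoff 0. No gain.
Neighbor 2 (pledges 70, payoff 32): dropping to 0 → total 20, payoff 0. No gain.
Neighbor 3 (pledges 0, payoff 102): pledging 20 → total 110, payoff 82. No gain.

Yes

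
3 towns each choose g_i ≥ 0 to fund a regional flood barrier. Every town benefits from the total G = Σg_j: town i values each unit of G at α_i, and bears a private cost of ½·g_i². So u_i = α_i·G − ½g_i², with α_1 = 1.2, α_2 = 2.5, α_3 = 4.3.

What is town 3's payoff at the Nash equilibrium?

25.155

Town i's FOC: ∂u_i/∂g_i = α_i − g_i = 0, so g_i* = α_i.
NE contributions = (1.2, 2.5, 4.3); G = 8.
u_3 = α_3·G − ½·(g_3)² = 4.3·8 − ½·4.3² = 25.155.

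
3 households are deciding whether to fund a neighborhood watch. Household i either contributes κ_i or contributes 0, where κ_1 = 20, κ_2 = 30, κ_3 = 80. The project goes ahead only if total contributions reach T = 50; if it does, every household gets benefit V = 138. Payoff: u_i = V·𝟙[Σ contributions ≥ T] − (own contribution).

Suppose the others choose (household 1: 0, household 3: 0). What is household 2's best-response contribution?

0

Others' total = 0. Even contributing 30 gives 30 < 50: no benefit either way.
Best response: 0.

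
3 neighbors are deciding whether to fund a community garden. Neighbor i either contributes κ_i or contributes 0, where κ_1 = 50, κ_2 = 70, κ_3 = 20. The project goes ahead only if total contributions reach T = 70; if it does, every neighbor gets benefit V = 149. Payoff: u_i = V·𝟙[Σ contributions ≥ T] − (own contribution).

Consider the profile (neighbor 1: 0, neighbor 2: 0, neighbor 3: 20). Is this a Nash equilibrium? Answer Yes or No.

No

Total = 20 < 70: not provided.
Neighbor 1 (pledges 0, payoff 0): pledging 50 → total 70, payoff 99. Profitable deviation.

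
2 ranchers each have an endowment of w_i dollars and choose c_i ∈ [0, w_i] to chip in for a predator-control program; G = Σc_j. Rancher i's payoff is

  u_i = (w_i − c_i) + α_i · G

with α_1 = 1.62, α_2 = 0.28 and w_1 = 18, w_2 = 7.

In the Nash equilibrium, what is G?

18

∂u_i/∂c_i = α_i − 1, so rancher i contributes w_i if α_i > 1, else 0.
α_i > 1 for i ∈ {1}; NE contributions (18, 0), G = 18.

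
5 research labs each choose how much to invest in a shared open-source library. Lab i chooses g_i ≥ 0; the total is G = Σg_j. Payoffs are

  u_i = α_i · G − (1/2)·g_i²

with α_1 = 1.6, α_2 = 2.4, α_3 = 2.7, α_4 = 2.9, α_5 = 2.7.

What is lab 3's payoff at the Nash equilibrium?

29.565

Lab i's FOC: ∂u_i/∂g_i = α_i − g_i = 0, so g_i* = α_i.
NE contributions = (1.6, 2.4, 2.7, 2.9, 2.7); G = 12.3.
u_3 = α_3·G − ½·(g_3)² = 2.7·12.3 − ½·2.7² = 29.565.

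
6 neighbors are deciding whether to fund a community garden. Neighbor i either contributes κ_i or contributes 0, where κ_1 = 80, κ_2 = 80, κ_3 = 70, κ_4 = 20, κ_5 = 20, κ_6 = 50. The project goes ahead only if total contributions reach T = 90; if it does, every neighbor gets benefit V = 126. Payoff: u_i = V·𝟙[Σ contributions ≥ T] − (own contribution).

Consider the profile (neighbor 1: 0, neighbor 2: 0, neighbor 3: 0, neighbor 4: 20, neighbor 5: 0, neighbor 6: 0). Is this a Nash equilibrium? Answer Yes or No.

Total = 20 < 90: not provided.
Neighbor 1 (pledges 0, payoff 0): pledging 80 → total 100, payoff 46. Profitable deviation.

No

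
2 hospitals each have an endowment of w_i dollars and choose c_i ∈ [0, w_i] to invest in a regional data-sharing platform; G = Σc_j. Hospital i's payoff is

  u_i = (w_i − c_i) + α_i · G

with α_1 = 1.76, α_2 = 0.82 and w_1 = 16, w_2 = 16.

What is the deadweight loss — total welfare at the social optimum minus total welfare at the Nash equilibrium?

∂u_i/∂c_i = α_i − 1, so hospital i contributes w_i if α_i > 1, else 0.
α_i > 1 for i ∈ {1}; NE contributions (16, 0), G = 16.
W^NE = Σw_i − G^NE + (Σα_i)·G^NE = 32 + 1.58·16 = 57.28.
Planner: ∂(Σu_j)/∂c_i = Σα_j − 1 = 1.58 > 0, so everyone contributes w_i; G^SO = 32, W^SO = 32 + 1.58·32 = 82.56.
Deadweight loss = 25.28.

25.28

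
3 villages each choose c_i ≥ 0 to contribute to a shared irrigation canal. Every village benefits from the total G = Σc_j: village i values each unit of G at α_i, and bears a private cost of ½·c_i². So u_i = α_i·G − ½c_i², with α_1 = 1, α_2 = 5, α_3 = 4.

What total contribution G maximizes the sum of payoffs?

Planner FOC: ∂(Σu_j)/∂c_i = (Σα_j) − c_i = 0, so c_i^SO = Σα_j = 10 for every i; G^SO = 30.

30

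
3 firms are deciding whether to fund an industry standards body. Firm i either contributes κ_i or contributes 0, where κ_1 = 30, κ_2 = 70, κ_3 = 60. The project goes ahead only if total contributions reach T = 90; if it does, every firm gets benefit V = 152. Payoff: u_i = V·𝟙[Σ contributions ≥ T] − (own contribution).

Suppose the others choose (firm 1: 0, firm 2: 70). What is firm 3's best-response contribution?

60

Others' total = 70. Contributing 60 brings total to 130 ≥ 90: gain V − κ_3 = 92.
Best response: 60.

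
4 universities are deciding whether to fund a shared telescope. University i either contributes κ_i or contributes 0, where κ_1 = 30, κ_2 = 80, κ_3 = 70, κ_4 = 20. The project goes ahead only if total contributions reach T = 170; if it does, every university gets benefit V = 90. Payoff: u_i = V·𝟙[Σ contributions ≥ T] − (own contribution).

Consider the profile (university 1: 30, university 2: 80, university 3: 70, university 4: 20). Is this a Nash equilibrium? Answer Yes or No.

Total = 200 ≥ 170: provided.
University 1 (pledges 30, payoff 60): dropping to 0 → total 170, payoff 90. Profitable deviation.

No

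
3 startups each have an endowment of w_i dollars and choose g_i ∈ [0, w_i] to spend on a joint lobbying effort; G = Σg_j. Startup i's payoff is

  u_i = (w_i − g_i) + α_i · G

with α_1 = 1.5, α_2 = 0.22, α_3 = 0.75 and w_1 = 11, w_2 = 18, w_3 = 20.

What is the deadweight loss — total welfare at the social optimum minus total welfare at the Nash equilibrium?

∂u_i/∂g_i = α_i − 1, so startup i contributes w_i if α_i > 1, else 0.
α_i > 1 for i ∈ {1}; NE contributions (11, 0, 0), G = 11.
W^NE = Σw_i − G^NE + (Σα_i)·G^NE = 49 + 1.47·11 = 65.17.
Planner: ∂(Σu_j)/∂g_i = Σα_j − 1 = 1.47 > 0, so everyone contributes w_i; G^SO = 49, W^SO = 49 + 1.47·49 = 121.03.
Deadweight loss = 55.86.

55.86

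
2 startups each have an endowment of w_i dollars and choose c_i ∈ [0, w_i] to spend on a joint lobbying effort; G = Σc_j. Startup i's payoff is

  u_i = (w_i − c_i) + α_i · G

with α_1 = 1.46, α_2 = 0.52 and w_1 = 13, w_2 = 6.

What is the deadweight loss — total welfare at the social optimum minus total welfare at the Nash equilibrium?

∂u_i/∂c_i = α_i − 1, so startup i contributes w_i if α_i > 1, else 0.
α_i > 1 for i ∈ {1}; NE contributions (13, 0), G = 13.
W^NE = Σw_i − G^NE + (Σα_i)·G^NE = 19 + 0.98·13 = 31.74.
Planner: ∂(Σu_j)/∂c_i = Σα_j − 1 = 0.98 > 0, so everyone contributes w_i; G^SO = 19, W^SO = 19 + 0.98·19 = 37.62.
Deadweight loss = 5.88.

5.88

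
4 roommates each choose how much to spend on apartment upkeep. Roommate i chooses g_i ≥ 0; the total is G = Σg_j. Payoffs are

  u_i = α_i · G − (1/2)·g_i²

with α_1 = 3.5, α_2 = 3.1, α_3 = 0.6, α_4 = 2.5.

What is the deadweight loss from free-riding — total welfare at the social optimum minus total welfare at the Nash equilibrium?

108.325

Roommate i's FOC: ∂u_i/∂g_i = α_i − g_i = 0, so g_i* = α_i.
NE contributions = (3.5, 3.1, 0.6, 2.5); G = 9.7.
W^NE = (Σα)·G − ½Σα_i² = 9.7² − ½·28.47 = 79.855.
Planner sets g_i = Σα_j = 9.7 for every i, so G^SO = 4·9.7 = 38.8.
W^SO = (Σα)·G^SO − ½·4·(Σα)² = (4/2)·9.7² = 188.18.
Deadweight loss = W^SO − W^NE = 108.325.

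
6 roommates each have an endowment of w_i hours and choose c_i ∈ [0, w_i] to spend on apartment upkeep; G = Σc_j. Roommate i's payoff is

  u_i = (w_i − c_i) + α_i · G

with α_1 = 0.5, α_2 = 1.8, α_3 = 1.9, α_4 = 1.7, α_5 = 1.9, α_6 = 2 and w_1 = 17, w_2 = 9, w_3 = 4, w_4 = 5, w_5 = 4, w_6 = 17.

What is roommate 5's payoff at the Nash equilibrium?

74.1

∂u_i/∂c_i = α_i − 1, so roommate i contributes w_i if α_i > 1, else 0.
α_i > 1 for i ∈ {2, 3, 4, 5, 6}; NE contributions (0, 9, 4, 5, 4, 17), G = 39.
u_5 = (4 − 4) + 1.9·39 = 74.1.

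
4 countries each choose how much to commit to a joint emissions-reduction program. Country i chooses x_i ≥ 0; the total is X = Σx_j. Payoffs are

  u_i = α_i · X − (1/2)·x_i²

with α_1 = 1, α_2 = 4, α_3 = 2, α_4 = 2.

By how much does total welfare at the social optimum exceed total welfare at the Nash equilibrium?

93.5

Country i's FOC: ∂u_i/∂x_i = α_i − x_i = 0, so x_i* = α_i.
NE contributions = (1, 4, 2, 2); X = 9.
W^NE = (Σα)·X − ½Σα_i² = 9² − ½·25 = 68.5.
Planner sets x_i = Σα_j = 9 for every i, so X^SO = 4·9 = 36.
W^SO = (Σα)·X^SO − ½·4·(Σα)² = (4/2)·9² = 162.
Deadweight loss = W^SO − W^NE = 93.5.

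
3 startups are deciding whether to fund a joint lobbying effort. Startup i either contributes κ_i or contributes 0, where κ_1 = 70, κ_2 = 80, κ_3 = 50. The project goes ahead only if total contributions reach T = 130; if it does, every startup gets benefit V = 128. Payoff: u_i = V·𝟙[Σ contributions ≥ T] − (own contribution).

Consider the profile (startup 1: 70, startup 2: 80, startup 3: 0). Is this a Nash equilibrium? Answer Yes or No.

Total = 150 ≥ 130: provided.
Startup 1 (pledges 70, payoff 58): dropping to 0 → total 80, payoff 0. No gain.
Startup 2 (pledges 80, payoff 48): dropping to 0 → total 70, payoff 0. No gain.
Startup 3 (pledges 0, payoff 128): pledging 50 → total 200, payoff 78. No gain.

Yes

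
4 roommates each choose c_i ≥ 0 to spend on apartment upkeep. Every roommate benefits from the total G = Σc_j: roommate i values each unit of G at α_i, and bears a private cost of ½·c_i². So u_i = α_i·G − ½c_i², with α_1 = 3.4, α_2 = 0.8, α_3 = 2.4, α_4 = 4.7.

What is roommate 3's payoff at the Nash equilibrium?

Roommate i's FOC: ∂u_i/∂c_i = α_i − c_i = 0, so c_i* = α_i.
NE contributions = (3.4, 0.8, 2.4, 4.7); G = 11.3.
u_3 = α_3·G − ½·(c_3)² = 2.4·11.3 − ½·2.4² = 24.24.

24.24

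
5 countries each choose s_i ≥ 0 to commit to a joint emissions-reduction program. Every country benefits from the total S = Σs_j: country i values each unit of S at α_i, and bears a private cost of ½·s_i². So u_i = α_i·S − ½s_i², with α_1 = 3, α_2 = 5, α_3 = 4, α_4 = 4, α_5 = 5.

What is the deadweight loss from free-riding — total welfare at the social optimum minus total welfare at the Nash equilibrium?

Country i's FOC: ∂u_i/∂s_i = α_i − s_i = 0, so s_i* = α_i.
NE contributions = (3, 5, 4, 4, 5); S = 21.
W^NE = (Σα)·S − ½Σα_i² = 21² − ½·91 = 395.5.
Planner sets s_i = Σα_j = 21 for every i, so S^SO = 5·21 = 105.
W^SO = (Σα)·S^SO − ½·5·(Σα)² = (5/2)·21² = 1102.5.
Deadweight loss = W^SO − W^NE = 707.

707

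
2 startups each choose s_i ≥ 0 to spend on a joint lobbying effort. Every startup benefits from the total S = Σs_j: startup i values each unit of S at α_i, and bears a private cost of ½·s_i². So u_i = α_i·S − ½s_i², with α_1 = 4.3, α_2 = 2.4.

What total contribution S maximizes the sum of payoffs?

13.4

Planner FOC: ∂(Σu_j)/∂s_i = (Σα_j) − s_i = 0, so s_i^SO = Σα_j = 6.7 for every i; S^SO = 13.4.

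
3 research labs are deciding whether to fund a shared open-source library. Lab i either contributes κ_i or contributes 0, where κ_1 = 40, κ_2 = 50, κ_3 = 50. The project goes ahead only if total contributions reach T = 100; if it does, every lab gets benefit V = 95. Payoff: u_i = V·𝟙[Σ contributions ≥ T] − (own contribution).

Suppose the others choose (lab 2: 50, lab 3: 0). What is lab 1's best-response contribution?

Others' total = 50. Even contributing 40 gives 90 < 100: no benefit either way.
Best response: 0.

0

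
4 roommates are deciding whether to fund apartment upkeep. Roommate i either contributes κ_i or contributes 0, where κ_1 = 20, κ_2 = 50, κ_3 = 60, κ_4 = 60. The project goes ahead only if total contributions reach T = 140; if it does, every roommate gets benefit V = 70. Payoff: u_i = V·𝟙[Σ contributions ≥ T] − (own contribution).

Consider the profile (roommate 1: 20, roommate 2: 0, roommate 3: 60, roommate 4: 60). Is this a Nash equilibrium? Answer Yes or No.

Total = 140 ≥ 140: provided.
Roommate 1 (pledges 20, payoff 50): dropping to 0 → total 120, payoff 0. No gain.
Roommate 2 (pledges 0, payoff 70): pledging 50 → total 190, payoff 20. No gain.
Roommate 3 (pledges 60, payoff 10): dropping to 0 → total 80, payoff 0. No gain.
Roommate 4 (pledges 60, payoff 10): dropping to 0 → total 80, payoff 0. No gain.

Yes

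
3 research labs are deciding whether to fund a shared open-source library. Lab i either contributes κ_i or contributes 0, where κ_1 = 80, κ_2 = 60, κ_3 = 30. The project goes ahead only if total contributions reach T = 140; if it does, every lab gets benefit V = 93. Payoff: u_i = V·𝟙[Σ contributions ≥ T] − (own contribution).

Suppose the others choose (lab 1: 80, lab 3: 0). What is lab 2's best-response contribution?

Others' total = 80. Contributing 60 brings total to 140 ≥ 140: gain V − κ_2 = 33.
Best response: 60.

60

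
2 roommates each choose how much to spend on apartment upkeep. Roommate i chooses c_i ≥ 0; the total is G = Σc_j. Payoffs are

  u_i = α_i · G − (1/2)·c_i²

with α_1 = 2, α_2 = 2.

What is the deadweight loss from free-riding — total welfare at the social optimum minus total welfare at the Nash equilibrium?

Roommate i's FOC: ∂u_i/∂c_i = α_i − c_i = 0, so c_i* = α_i.
NE contributions = (2, 2); G = 4.
W^NE = (Σα)·G − ½Σα_i² = 4² − ½·8 = 12.
Planner sets c_i = Σα_j = 4 for every i, so G^SO = 2·4 = 8.
W^SO = (Σα)·G^SO − ½·2·(Σα)² = (2/2)·4² = 16.
Deadweight loss = W^SO − W^NE = 4.

4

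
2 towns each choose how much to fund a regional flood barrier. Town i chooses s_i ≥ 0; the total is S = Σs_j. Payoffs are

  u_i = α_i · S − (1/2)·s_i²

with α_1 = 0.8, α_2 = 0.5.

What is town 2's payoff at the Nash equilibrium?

0.525

Town i's FOC: ∂u_i/∂s_i = α_i − s_i = 0, so s_i* = α_i.
NE contributions = (0.8, 0.5); S = 1.3.
u_2 = α_2·S − ½·(s_2)² = 0.5·1.3 − ½·0.5² = 0.525.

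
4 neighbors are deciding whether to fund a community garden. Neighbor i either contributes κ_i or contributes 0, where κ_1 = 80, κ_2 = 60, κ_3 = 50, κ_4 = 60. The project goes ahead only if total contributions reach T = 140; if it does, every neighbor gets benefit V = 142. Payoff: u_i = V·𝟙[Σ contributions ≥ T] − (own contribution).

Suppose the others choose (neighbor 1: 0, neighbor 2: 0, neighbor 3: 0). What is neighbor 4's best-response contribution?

0

Others' total = 0. Even contributing 60 gives 60 < 140: no benefit either way.
Best response: 0.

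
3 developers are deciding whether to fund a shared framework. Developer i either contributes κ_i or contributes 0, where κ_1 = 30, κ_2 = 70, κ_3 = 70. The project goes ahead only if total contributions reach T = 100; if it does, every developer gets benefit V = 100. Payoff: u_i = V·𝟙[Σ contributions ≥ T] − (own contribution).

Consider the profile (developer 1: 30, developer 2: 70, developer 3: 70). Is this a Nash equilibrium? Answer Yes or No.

Total = 170 ≥ 100: provided.
Developer 1 (pledges 30, payoff 70): dropping to 0 → total 140, payoff 100. Profitable deviation.

No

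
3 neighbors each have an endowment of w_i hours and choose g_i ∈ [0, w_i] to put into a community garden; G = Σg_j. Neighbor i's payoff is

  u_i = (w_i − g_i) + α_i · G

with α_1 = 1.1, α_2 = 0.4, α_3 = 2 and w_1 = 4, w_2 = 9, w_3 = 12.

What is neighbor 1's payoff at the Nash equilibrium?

17.6

∂u_i/∂g_i = α_i − 1, so neighbor i contributes w_i if α_i > 1, else 0.
α_i > 1 for i ∈ {1, 3}; NE contributions (4, 0, 12), G = 16.
u_1 = (4 − 4) + 1.1·16 = 17.6.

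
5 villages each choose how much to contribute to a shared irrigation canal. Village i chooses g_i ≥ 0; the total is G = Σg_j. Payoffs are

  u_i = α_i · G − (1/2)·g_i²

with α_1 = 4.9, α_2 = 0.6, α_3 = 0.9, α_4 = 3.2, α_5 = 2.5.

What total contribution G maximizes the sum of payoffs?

Planner FOC: ∂(Σu_j)/∂g_i = (Σα_j) − g_i = 0, so g_i^SO = Σα_j = 12.1 for every i; G^SO = 60.5.

60.5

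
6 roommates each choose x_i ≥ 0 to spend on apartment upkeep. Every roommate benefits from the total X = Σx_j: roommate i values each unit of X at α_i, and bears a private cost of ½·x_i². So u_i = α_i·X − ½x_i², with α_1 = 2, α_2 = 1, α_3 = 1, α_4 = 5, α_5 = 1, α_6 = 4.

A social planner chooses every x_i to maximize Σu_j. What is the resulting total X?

Planner FOC: ∂(Σu_j)/∂x_i = (Σα_j) − x_i = 0, so x_i^SO = Σα_j = 14 for every i; X^SO = 84.

84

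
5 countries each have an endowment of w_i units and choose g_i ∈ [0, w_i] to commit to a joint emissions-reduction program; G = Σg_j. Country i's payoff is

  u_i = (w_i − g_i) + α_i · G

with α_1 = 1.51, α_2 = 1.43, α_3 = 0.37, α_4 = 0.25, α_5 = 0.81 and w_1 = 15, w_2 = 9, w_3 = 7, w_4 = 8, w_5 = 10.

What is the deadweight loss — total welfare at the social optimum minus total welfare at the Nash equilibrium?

∂u_i/∂g_i = α_i − 1, so country i contributes w_i if α_i > 1, else 0.
α_i > 1 for i ∈ {1, 2}; NE contributions (15, 9, 0, 0, 0), G = 24.
W^NE = Σw_i − G^NE + (Σα_i)·G^NE = 49 + 3.37·24 = 129.88.
Planner: ∂(Σu_j)/∂g_i = Σα_j − 1 = 3.37 > 0, so everyone contributes w_i; G^SO = 49, W^SO = 49 + 3.37·49 = 214.13.
Deadweight loss = 84.25.

84.25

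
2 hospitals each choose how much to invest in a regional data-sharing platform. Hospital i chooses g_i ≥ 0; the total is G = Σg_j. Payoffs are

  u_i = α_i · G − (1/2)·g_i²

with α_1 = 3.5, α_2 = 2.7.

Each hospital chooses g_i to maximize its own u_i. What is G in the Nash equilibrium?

Hospital i's FOC: ∂u_i/∂g_i = α_i − g_i = 0, so g_i* = α_i.
NE contributions = (3.5, 2.7); G = 6.2.

6.2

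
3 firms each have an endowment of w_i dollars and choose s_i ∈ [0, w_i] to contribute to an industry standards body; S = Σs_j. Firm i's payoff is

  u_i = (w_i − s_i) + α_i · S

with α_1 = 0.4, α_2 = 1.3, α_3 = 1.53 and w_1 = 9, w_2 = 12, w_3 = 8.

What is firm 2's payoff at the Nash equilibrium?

26

∂u_i/∂s_i = α_i − 1, so firm i contributes w_i if α_i > 1, else 0.
α_i > 1 for i ∈ {2, 3}; NE contributions (0, 12, 8), S = 20.
u_2 = (12 − 12) + 1.3·20 = 26.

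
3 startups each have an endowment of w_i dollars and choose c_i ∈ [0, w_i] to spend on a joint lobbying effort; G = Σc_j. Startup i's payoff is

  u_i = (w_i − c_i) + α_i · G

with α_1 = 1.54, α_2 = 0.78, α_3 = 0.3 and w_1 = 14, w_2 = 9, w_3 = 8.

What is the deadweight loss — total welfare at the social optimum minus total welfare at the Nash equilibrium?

27.54

∂u_i/∂c_i = α_i − 1, so startup i contributes w_i if α_i > 1, else 0.
α_i > 1 for i ∈ {1}; NE contributions (14, 0, 0), G = 14.
W^NE = Σw_i − G^NE + (Σα_i)·G^NE = 31 + 1.62·14 = 53.68.
Planner: ∂(Σu_j)/∂c_i = Σα_j − 1 = 1.62 > 0, so everyone contributes w_i; G^SO = 31, W^SO = 31 + 1.62·31 = 81.22.
Deadweight loss = 27.54.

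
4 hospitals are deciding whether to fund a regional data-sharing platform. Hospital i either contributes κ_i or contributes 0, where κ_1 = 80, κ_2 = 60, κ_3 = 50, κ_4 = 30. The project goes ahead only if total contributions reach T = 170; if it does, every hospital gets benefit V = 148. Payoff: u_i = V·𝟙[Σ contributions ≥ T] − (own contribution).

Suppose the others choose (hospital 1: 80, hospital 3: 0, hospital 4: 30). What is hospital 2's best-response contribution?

Others' total = 110. Contributing 60 brings total to 170 ≥ 170: gain V − κ_2 = 88.
Best response: 60.

60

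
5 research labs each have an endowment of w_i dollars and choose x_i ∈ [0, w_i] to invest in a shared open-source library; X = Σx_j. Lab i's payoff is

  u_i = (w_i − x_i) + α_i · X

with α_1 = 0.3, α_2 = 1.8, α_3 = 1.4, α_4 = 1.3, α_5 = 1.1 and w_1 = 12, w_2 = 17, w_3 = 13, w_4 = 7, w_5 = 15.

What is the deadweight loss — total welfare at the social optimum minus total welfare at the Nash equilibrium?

58.8

∂u_i/∂x_i = α_i − 1, so lab i contributes w_i if α_i > 1, else 0.
α_i > 1 for i ∈ {2, 3, 4, 5}; NE contributions (0, 17, 13, 7, 15), X = 52.
W^NE = Σw_i − X^NE + (Σα_i)·X^NE = 64 + 4.9·52 = 318.8.
Planner: ∂(Σu_j)/∂x_i = Σα_j − 1 = 4.9 > 0, so everyone contributes w_i; X^SO = 64, W^SO = 64 + 4.9·64 = 377.6.
Deadweight loss = 58.8.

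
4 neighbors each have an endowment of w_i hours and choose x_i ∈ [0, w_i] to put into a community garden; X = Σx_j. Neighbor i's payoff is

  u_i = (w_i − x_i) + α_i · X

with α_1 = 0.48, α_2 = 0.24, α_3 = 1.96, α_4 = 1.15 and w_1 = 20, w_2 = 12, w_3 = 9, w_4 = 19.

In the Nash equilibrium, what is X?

28

∂u_i/∂x_i = α_i − 1, so neighbor i contributes w_i if α_i > 1, else 0.
α_i > 1 for i ∈ {3, 4}; NE contributions (0, 0, 9, 19), X = 28.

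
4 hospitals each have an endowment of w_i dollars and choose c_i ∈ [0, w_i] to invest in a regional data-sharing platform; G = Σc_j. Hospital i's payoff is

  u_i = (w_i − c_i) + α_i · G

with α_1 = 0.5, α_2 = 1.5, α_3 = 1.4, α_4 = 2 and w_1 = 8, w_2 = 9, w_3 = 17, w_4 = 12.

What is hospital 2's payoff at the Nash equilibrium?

57

∂u_i/∂c_i = α_i − 1, so hospital i contributes w_i if α_i > 1, else 0.
α_i > 1 for i ∈ {2, 3, 4}; NE contributions (0, 9, 17, 12), G = 38.
u_2 = (9 − 9) + 1.5·38 = 57.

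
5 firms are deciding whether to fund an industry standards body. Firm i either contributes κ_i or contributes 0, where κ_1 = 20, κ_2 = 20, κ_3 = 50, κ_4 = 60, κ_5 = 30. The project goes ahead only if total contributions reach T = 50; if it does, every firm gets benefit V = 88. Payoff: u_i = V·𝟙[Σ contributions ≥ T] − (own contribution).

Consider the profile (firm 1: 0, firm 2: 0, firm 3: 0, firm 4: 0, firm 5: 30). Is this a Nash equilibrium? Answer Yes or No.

No

Total = 30 < 50: not provided.
Firm 1 (pledges 0, payoff 0): pledging 20 → total 50, payoff 68. Profitable deviation.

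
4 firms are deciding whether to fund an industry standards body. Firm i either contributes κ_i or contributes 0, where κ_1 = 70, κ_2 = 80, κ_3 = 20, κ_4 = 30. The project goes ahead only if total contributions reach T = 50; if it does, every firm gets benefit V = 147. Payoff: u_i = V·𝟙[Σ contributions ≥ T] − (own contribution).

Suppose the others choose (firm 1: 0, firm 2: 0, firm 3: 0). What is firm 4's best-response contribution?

Others' total = 0. Even contributing 30 gives 30 < 50: no benefit either way.
Best response: 0.

0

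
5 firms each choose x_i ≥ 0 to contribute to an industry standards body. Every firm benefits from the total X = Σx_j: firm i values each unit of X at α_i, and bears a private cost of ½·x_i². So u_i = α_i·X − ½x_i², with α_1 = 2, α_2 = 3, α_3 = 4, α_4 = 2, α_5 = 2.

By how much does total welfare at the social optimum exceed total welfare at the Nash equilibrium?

Firm i's FOC: ∂u_i/∂x_i = α_i − x_i = 0, so x_i* = α_i.
NE contributions = (2, 3, 4, 2, 2); X = 13.
W^NE = (Σα)·X − ½Σα_i² = 13² − ½·37 = 150.5.
Planner sets x_i = Σα_j = 13 for every i, so X^SO = 5·13 = 65.
W^SO = (Σα)·X^SO − ½·5·(Σα)² = (5/2)·13² = 422.5.
Deadweight loss = W^SO − W^NE = 272.

272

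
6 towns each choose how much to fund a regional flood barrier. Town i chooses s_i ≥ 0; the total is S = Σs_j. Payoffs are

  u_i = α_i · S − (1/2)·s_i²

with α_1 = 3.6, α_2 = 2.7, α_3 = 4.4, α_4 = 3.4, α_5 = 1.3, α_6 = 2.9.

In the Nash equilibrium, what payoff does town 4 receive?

Town i's FOC: ∂u_i/∂s_i = α_i − s_i = 0, so s_i* = α_i.
NE contributions = (3.6, 2.7, 4.4, 3.4, 1.3, 2.9); S = 18.3.
u_4 = α_4·S − ½·(s_4)² = 3.4·18.3 − ½·3.4² = 56.44.

56.44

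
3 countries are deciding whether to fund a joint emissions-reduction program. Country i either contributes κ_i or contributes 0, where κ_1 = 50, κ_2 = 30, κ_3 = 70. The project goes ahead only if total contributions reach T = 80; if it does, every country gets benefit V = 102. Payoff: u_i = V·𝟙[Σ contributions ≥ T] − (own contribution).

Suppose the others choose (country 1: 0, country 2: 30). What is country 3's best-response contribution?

Others' total = 30. Contributing 70 brings total to 100 ≥ 80: gain V − κ_3 = 32.
Best response: 70.

70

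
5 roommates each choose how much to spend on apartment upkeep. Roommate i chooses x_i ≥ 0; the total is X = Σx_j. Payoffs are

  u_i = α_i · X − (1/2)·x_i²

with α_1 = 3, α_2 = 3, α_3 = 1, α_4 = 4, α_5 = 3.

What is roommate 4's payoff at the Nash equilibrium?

Roommate i's FOC: ∂u_i/∂x_i = α_i − x_i = 0, so x_i* = α_i.
NE contributions = (3, 3, 1, 4, 3); X = 14.
u_4 = α_4·X − ½·(x_4)² = 4·14 − ½·4² = 48.

48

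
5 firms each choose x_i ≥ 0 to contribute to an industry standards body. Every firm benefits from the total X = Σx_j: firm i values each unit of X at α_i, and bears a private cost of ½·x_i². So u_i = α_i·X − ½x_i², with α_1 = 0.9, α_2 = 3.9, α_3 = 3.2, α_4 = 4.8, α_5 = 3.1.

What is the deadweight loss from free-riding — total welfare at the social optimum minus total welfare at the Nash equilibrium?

Firm i's FOC: ∂u_i/∂x_i = α_i − x_i = 0, so x_i* = α_i.
NE contributions = (0.9, 3.9, 3.2, 4.8, 3.1); X = 15.9.
W^NE = (Σα)·X − ½Σα_i² = 15.9² − ½·58.91 = 223.355.
Planner sets x_i = Σα_j = 15.9 for every i, so X^SO = 5·15.9 = 79.5.
W^SO = (Σα)·X^SO − ½·5·(Σα)² = (5/2)·15.9² = 632.025.
Deadweight loss = W^SO − W^NE = 408.67.

408.67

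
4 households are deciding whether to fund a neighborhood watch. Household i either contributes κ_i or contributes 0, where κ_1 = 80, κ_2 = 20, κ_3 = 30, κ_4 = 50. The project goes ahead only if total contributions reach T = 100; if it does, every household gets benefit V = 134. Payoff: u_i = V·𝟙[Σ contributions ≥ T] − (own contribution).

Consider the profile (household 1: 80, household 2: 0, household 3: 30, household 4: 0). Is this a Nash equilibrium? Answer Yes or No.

Total = 110 ≥ 100: provided.
Household 1 (pledges 80, payoff 54): dropping to 0 → total 30, payoff 0. No gain.
Household 2 (pledges 0, payoff 134): pledging 20 → total 130, payoff 114. No gain.
Household 3 (pledges 30, payoff 104): dropping to 0 → total 80, payoff 0. No gain.
Household 4 (pledges 0, payoff 134): pledging 50 → total 160, payoff 84. No gain.

Yes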